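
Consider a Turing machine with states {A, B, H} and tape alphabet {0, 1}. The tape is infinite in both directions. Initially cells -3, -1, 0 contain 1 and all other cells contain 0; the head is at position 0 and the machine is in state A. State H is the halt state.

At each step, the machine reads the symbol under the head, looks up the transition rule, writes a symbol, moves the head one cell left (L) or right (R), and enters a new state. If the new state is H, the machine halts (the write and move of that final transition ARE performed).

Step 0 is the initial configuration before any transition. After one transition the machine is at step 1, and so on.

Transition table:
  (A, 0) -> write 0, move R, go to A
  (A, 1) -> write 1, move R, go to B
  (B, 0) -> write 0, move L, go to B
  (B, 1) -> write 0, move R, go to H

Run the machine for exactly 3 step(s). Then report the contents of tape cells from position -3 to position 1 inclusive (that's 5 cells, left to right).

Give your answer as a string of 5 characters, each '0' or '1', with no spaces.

Step 1: in state A at pos 0, read 1 -> (A,1)->write 1,move R,goto B. Now: state=B, head=1, tape[-4..2]=0101100 (head:      ^)
Step 2: in state B at pos 1, read 0 -> (B,0)->write 0,move L,goto B. Now: state=B, head=0, tape[-4..2]=0101100 (head:     ^)
Step 3: in state B at pos 0, read 1 -> (B,1)->write 0,move R,goto H. Now: state=H, head=1, tape[-4..2]=0101000 (head:      ^)

Answer: 10100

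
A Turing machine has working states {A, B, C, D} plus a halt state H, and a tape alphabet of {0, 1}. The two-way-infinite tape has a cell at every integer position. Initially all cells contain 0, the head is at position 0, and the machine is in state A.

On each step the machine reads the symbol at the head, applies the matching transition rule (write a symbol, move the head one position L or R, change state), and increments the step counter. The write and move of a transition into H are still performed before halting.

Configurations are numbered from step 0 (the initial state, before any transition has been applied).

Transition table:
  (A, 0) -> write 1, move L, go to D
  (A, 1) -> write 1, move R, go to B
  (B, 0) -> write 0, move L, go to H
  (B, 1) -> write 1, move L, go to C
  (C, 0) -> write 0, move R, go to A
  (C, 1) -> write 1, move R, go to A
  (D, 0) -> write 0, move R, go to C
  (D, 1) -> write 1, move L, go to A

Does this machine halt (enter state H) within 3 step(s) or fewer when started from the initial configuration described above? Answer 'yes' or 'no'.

Answer: no

Derivation:
Step 1: in state A at pos 0, read 0 -> (A,0)->write 1,move L,goto D. Now: state=D, head=-1, tape[-2..1]=0010 (head:  ^)
Step 2: in state D at pos -1, read 0 -> (D,0)->write 0,move R,goto C. Now: state=C, head=0, tape[-2..1]=0010 (head:   ^)
Step 3: in state C at pos 0, read 1 -> (C,1)->write 1,move R,goto A. Now: state=A, head=1, tape[-2..2]=00100 (head:    ^)
After 3 step(s): state = A (not H) -> not halted within 3 -> no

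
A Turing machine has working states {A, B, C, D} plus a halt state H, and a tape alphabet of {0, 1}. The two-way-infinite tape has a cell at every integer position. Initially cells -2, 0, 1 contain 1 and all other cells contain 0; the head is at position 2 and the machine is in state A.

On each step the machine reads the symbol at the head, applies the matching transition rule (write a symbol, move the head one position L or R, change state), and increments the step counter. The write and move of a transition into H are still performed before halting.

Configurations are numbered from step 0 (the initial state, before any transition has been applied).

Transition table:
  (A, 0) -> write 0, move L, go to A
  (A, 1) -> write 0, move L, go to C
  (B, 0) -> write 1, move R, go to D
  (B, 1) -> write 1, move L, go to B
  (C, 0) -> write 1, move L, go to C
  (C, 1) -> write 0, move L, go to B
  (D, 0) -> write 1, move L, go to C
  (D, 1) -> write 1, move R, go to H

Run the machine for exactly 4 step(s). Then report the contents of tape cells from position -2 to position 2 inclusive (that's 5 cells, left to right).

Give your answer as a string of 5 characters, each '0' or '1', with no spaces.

Step 1: in state A at pos 2, read 0 -> (A,0)->write 0,move L,goto A. Now: state=A, head=1, tape[-3..3]=0101100 (head:     ^)
Step 2: in state A at pos 1, read 1 -> (A,1)->write 0,move L,goto C. Now: state=C, head=0, tape[-3..3]=0101000 (head:    ^)
Step 3: in state C at pos 0, read 1 -> (C,1)->write 0,move L,goto B. Now: state=B, head=-1, tape[-3..3]=0100000 (head:   ^)
Step 4: in state B at pos -1, read 0 -> (B,0)->write 1,move R,goto D. Now: state=D, head=0, tape[-3..3]=0110000 (head:    ^)

Answer: 11000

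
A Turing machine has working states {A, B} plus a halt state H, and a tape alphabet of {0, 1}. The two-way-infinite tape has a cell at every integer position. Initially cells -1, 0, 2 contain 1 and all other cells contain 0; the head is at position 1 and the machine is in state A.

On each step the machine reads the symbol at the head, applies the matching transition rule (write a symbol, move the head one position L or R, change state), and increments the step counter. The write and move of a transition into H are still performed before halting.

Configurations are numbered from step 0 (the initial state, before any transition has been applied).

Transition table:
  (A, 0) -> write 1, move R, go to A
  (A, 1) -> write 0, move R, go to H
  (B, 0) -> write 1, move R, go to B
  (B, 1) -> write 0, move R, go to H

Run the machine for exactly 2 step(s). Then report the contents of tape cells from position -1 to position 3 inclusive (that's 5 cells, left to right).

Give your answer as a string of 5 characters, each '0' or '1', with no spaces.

Answer: 11100

Derivation:
Step 1: in state A at pos 1, read 0 -> (A,0)->write 1,move R,goto A. Now: state=A, head=2, tape[-2..3]=011110 (head:     ^)
Step 2: in state A at pos 2, read 1 -> (A,1)->write 0,move R,goto H. Now: state=H, head=3, tape[-2..4]=0111000 (head:      ^)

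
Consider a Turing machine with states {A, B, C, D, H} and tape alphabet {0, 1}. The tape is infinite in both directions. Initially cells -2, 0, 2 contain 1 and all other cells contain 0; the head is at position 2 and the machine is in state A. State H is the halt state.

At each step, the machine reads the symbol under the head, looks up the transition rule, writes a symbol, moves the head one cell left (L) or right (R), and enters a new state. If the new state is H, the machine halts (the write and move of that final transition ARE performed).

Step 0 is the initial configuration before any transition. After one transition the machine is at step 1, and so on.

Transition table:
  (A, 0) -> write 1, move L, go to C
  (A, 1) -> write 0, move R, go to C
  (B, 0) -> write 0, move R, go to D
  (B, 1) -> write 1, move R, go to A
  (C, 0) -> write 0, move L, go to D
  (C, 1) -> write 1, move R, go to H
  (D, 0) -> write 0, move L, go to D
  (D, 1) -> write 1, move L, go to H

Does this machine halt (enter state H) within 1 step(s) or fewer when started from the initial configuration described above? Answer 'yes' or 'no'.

Answer: no

Derivation:
Step 1: in state A at pos 2, read 1 -> (A,1)->write 0,move R,goto C. Now: state=C, head=3, tape[-3..4]=01010000 (head:       ^)
After 1 step(s): state = C (not H) -> not halted within 1 -> no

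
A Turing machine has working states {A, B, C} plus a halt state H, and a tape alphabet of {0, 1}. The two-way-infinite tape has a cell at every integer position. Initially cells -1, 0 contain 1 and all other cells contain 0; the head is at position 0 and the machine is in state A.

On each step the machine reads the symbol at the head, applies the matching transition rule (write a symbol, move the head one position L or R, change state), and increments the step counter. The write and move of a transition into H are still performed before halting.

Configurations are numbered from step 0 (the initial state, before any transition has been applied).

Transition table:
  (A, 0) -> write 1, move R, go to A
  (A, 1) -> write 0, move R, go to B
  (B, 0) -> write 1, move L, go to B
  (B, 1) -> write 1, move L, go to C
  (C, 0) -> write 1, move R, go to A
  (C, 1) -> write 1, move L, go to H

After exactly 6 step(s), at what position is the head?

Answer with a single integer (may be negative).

Answer: 0

Derivation:
Step 1: in state A at pos 0, read 1 -> (A,1)->write 0,move R,goto B. Now: state=B, head=1, tape[-2..2]=01000 (head:    ^)
Step 2: in state B at pos 1, read 0 -> (B,0)->write 1,move L,goto B. Now: state=B, head=0, tape[-2..2]=01010 (head:   ^)
Step 3: in state B at pos 0, read 0 -> (B,0)->write 1,move L,goto B. Now: state=B, head=-1, tape[-2..2]=01110 (head:  ^)
Step 4: in state B at pos -1, read 1 -> (B,1)->write 1,move L,goto C. Now: state=C, head=-2, tape[-3..2]=001110 (head:  ^)
Step 5: in state C at pos -2, read 0 -> (C,0)->write 1,move R,goto A. Now: state=A, head=-1, tape[-3..2]=011110 (head:   ^)
Step 6: in state A at pos -1, read 1 -> (A,1)->write 0,move R,goto B. Now: state=B, head=0, tape[-3..2]=010110 (head:    ^)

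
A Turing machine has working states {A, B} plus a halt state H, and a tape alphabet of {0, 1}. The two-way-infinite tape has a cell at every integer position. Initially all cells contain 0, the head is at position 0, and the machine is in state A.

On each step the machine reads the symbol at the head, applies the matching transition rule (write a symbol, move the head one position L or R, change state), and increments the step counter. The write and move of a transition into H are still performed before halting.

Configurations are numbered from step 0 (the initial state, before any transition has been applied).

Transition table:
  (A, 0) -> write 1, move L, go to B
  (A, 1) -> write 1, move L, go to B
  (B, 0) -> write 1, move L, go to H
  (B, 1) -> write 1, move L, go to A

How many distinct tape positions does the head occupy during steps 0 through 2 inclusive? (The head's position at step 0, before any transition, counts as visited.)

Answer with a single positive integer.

Step 1: in state A at pos 0, read 0 -> (A,0)->write 1,move L,goto B. Now: state=B, head=-1, tape[-2..1]=0010 (head:  ^)
Step 2: in state B at pos -1, read 0 -> (B,0)->write 1,move L,goto H. Now: state=H, head=-2, tape[-3..1]=00110 (head:  ^)
Head positions at steps 0..2: starting at 0, distinct positions visited = {-2, -1, 0} -> 3 position(s)

Answer: 3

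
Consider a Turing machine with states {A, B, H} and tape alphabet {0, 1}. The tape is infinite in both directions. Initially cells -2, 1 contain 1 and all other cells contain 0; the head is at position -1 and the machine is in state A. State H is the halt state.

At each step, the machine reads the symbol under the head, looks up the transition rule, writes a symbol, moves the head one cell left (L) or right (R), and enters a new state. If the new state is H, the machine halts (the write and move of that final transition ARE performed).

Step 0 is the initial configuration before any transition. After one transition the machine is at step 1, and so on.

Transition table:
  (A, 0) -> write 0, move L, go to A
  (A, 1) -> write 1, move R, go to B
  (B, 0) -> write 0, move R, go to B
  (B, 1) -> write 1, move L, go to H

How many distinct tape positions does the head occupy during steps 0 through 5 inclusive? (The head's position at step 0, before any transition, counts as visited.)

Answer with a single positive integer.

Answer: 4

Derivation:
Step 1: in state A at pos -1, read 0 -> (A,0)->write 0,move L,goto A. Now: state=A, head=-2, tape[-3..2]=010010 (head:  ^)
Step 2: in state A at pos -2, read 1 -> (A,1)->write 1,move R,goto B. Now: state=B, head=-1, tape[-3..2]=010010 (head:   ^)
Step 3: in state B at pos -1, read 0 -> (B,0)->write 0,move R,goto B. Now: state=B, head=0, tape[-3..2]=010010 (head:    ^)
Step 4: in state B at pos 0, read 0 -> (B,0)->write 0,move R,goto B. Now: state=B, head=1, tape[-3..2]=010010 (head:     ^)
Step 5: in state B at pos 1, read 1 -> (B,1)->write 1,move L,goto H. Now: state=H, head=0, tape[-3..2]=010010 (head:    ^)
Head positions at steps 0..5: starting at -1, distinct positions visited = {-2, -1, 0, 1} -> 4 position(s)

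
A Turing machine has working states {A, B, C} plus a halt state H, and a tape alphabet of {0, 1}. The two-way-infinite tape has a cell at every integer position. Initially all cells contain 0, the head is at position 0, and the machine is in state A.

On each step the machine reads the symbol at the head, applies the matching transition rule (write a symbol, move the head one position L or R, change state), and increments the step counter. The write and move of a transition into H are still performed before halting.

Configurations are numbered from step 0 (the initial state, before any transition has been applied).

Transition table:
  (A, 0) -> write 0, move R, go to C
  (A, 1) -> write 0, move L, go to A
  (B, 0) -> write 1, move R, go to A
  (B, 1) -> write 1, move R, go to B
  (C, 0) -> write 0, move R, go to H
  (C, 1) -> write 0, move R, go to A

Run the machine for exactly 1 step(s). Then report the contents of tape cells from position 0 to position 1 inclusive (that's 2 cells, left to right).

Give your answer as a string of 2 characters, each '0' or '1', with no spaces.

Step 1: in state A at pos 0, read 0 -> (A,0)->write 0,move R,goto C. Now: state=C, head=1, tape[-1..2]=0000 (head:   ^)

Answer: 00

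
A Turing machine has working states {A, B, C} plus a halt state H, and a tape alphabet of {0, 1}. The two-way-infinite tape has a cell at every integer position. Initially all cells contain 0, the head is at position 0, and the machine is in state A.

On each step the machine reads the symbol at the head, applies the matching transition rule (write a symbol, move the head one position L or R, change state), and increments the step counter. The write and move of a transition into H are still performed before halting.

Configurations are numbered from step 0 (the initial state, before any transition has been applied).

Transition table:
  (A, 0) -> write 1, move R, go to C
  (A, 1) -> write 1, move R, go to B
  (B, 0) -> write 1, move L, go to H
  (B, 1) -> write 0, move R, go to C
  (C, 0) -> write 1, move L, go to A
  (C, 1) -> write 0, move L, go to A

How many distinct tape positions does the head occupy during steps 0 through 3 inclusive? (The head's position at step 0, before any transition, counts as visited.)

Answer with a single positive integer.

Step 1: in state A at pos 0, read 0 -> (A,0)->write 1,move R,goto C. Now: state=C, head=1, tape[-1..2]=0100 (head:   ^)
Step 2: in state C at pos 1, read 0 -> (C,0)->write 1,move L,goto A. Now: state=A, head=0, tape[-1..2]=0110 (head:  ^)
Step 3: in state A at pos 0, read 1 -> (A,1)->write 1,move R,goto B. Now: state=B, head=1, tape[-1..2]=0110 (head:   ^)
Head positions at steps 0..3: starting at 0, distinct positions visited = {0, 1} -> 2 position(s)

Answer: 2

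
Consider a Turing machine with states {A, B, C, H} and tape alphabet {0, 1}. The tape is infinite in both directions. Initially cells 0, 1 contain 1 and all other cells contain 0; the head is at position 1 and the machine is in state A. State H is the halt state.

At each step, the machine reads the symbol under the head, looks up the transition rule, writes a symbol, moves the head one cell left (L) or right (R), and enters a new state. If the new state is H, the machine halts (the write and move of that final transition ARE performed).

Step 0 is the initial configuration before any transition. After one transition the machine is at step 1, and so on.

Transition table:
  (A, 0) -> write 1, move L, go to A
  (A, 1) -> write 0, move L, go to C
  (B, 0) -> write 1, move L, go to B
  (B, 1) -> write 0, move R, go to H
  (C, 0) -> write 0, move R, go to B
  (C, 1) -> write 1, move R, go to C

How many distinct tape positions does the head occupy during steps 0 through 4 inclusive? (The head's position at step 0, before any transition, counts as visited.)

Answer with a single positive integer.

Answer: 3

Derivation:
Step 1: in state A at pos 1, read 1 -> (A,1)->write 0,move L,goto C. Now: state=C, head=0, tape[-1..2]=0100 (head:  ^)
Step 2: in state C at pos 0, read 1 -> (C,1)->write 1,move R,goto C. Now: state=C, head=1, tape[-1..2]=0100 (head:   ^)
Step 3: in state C at pos 1, read 0 -> (C,0)->write 0,move R,goto B. Now: state=B, head=2, tape[-1..3]=01000 (head:    ^)
Step 4: in state B at pos 2, read 0 -> (B,0)->write 1,move L,goto B. Now: state=B, head=1, tape[-1..3]=01010 (head:   ^)
Head positions at steps 0..4: starting at 1, distinct positions visited = {0, 1, 2} -> 3 position(s)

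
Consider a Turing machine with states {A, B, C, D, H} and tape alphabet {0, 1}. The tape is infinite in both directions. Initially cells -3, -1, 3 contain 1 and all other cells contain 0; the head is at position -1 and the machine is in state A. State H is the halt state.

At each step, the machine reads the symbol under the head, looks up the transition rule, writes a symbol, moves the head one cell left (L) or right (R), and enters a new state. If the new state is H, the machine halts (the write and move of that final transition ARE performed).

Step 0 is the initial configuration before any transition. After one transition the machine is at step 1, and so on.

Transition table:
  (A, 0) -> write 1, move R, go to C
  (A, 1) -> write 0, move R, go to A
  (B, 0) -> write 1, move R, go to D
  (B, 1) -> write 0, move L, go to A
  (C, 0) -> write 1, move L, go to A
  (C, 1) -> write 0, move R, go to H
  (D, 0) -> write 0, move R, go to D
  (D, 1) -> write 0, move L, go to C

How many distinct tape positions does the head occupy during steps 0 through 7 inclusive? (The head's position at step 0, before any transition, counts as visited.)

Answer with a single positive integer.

Step 1: in state A at pos -1, read 1 -> (A,1)->write 0,move R,goto A. Now: state=A, head=0, tape[-4..4]=010000010 (head:     ^)
Step 2: in state A at pos 0, read 0 -> (A,0)->write 1,move R,goto C. Now: state=C, head=1, tape[-4..4]=010010010 (head:      ^)
Step 3: in state C at pos 1, read 0 -> (C,0)->write 1,move L,goto A. Now: state=A, head=0, tape[-4..4]=010011010 (head:     ^)
Step 4: in state A at pos 0, read 1 -> (A,1)->write 0,move R,goto A. Now: state=A, head=1, tape[-4..4]=010001010 (head:      ^)
Step 5: in state A at pos 1, read 1 -> (A,1)->write 0,move R,goto A. Now: state=A, head=2, tape[-4..4]=010000010 (head:       ^)
Step 6: in state A at pos 2, read 0 -> (A,0)->write 1,move R,goto C. Now: state=C, head=3, tape[-4..4]=010000110 (head:        ^)
Step 7: in state C at pos 3, read 1 -> (C,1)->write 0,move R,goto H. Now: state=H, head=4, tape[-4..5]=0100001000 (head:         ^)
Head positions at steps 0..7: starting at -1, distinct positions visited = {-1, 0, 1, 2, 3, 4} -> 6 position(s)

Answer: 6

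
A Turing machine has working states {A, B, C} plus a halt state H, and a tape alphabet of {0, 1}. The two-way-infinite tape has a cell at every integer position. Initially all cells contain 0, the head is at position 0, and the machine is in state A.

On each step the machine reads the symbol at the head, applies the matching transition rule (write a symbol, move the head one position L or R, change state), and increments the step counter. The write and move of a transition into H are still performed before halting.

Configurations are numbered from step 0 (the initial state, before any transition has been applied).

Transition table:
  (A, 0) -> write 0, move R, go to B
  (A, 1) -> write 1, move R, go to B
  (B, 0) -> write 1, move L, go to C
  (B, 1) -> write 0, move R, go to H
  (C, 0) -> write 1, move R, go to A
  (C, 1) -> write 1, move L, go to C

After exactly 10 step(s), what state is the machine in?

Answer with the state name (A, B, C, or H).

Step 1: in state A at pos 0, read 0 -> (A,0)->write 0,move R,goto B. Now: state=B, head=1, tape[-1..2]=0000 (head:   ^)
Step 2: in state B at pos 1, read 0 -> (B,0)->write 1,move L,goto C. Now: state=C, head=0, tape[-1..2]=0010 (head:  ^)
Step 3: in state C at pos 0, read 0 -> (C,0)->write 1,move R,goto A. Now: state=A, head=1, tape[-1..2]=0110 (head:   ^)
Step 4: in state A at pos 1, read 1 -> (A,1)->write 1,move R,goto B. Now: state=B, head=2, tape[-1..3]=01100 (head:    ^)
Step 5: in state B at pos 2, read 0 -> (B,0)->write 1,move L,goto C. Now: state=C, head=1, tape[-1..3]=01110 (head:   ^)
Step 6: in state C at pos 1, read 1 -> (C,1)->write 1,move L,goto C. Now: state=C, head=0, tape[-1..3]=01110 (head:  ^)
Step 7: in state C at pos 0, read 1 -> (C,1)->write 1,move L,goto C. Now: state=C, head=-1, tape[-2..3]=001110 (head:  ^)
Step 8: in state C at pos -1, read 0 -> (C,0)->write 1,move R,goto A. Now: state=A, head=0, tape[-2..3]=011110 (head:   ^)
Step 9: in state A at pos 0, read 1 -> (A,1)->write 1,move R,goto B. Now: state=B, head=1, tape[-2..3]=011110 (head:    ^)
Step 10: in state B at pos 1, read 1 -> (B,1)->write 0,move R,goto H. Now: state=H, head=2, tape[-2..3]=011010 (head:     ^)

Answer: H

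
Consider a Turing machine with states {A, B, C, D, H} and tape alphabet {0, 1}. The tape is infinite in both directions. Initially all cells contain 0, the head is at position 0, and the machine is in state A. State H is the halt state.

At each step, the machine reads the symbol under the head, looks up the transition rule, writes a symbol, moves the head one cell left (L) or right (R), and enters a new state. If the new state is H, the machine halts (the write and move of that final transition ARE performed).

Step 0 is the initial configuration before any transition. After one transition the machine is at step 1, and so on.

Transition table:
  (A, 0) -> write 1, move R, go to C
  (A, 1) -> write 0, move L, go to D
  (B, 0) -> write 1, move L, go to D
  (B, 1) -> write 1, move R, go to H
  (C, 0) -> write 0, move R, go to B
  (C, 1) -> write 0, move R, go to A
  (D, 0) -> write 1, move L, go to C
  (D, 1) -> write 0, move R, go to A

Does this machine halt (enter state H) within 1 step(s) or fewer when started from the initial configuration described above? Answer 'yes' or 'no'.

Answer: no

Derivation:
Step 1: in state A at pos 0, read 0 -> (A,0)->write 1,move R,goto C. Now: state=C, head=1, tape[-1..2]=0100 (head:   ^)
After 1 step(s): state = C (not H) -> not halted within 1 -> no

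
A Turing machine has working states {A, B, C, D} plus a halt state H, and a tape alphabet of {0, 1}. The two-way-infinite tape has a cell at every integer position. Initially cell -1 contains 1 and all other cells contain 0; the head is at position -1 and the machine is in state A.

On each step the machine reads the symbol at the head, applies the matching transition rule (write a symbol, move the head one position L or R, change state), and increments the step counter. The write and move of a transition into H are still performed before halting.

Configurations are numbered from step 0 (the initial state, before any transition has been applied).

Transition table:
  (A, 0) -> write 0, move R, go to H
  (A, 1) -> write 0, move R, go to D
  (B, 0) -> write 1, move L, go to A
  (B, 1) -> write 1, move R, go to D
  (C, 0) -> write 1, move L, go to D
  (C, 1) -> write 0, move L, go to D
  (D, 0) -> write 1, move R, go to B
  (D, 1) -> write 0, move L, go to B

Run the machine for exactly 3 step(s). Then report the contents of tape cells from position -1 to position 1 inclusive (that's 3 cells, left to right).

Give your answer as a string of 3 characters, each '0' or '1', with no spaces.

Step 1: in state A at pos -1, read 1 -> (A,1)->write 0,move R,goto D. Now: state=D, head=0, tape[-2..1]=0000 (head:   ^)
Step 2: in state D at pos 0, read 0 -> (D,0)->write 1,move R,goto B. Now: state=B, head=1, tape[-2..2]=00100 (head:    ^)
Step 3: in state B at pos 1, read 0 -> (B,0)->write 1,move L,goto A. Now: state=A, head=0, tape[-2..2]=00110 (head:   ^)

Answer: 011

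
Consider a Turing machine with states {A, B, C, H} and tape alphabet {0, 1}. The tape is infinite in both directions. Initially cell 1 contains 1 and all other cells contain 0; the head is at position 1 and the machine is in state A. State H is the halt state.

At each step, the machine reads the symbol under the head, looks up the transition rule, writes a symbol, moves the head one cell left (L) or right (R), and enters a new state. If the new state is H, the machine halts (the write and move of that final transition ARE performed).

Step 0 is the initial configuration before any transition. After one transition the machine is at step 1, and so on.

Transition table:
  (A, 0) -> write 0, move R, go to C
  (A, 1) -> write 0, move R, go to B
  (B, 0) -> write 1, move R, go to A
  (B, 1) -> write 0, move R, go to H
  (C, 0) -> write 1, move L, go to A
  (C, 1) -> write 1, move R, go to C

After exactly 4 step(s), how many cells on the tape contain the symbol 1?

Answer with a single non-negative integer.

Answer: 2

Derivation:
Step 1: in state A at pos 1, read 1 -> (A,1)->write 0,move R,goto B. Now: state=B, head=2, tape[0..3]=0000 (head:   ^)
Step 2: in state B at pos 2, read 0 -> (B,0)->write 1,move R,goto A. Now: state=A, head=3, tape[0..4]=00100 (head:    ^)
Step 3: in state A at pos 3, read 0 -> (A,0)->write 0,move R,goto C. Now: state=C, head=4, tape[0..5]=001000 (head:     ^)
Step 4: in state C at pos 4, read 0 -> (C,0)->write 1,move L,goto A. Now: state=A, head=3, tape[0..5]=001010 (head:    ^)
Cells containing 1 after step 4: {2, 4} -> 2 cell(s)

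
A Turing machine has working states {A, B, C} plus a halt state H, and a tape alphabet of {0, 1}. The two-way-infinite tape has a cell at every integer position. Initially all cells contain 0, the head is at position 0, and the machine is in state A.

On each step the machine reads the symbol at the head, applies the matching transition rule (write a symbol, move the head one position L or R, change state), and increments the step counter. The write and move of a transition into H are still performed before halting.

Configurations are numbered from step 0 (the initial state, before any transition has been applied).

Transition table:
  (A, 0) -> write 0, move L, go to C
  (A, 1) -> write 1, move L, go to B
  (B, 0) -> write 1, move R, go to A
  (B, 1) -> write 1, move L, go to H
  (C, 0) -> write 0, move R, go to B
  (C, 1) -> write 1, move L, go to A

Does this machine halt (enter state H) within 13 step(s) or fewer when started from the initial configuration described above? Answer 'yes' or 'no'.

Answer: yes

Derivation:
Step 1: in state A at pos 0, read 0 -> (A,0)->write 0,move L,goto C. Now: state=C, head=-1, tape[-2..1]=0000 (head:  ^)
Step 2: in state C at pos -1, read 0 -> (C,0)->write 0,move R,goto B. Now: state=B, head=0, tape[-2..1]=0000 (head:   ^)
Step 3: in state B at pos 0, read 0 -> (B,0)->write 1,move R,goto A. Now: state=A, head=1, tape[-2..2]=00100 (head:    ^)
Step 4: in state A at pos 1, read 0 -> (A,0)->write 0,move L,goto C. Now: state=C, head=0, tape[-2..2]=00100 (head:   ^)
Step 5: in state C at pos 0, read 1 -> (C,1)->write 1,move L,goto A. Now: state=A, head=-1, tape[-2..2]=00100 (head:  ^)
Step 6: in state A at pos -1, read 0 -> (A,0)->write 0,move L,goto C. Now: state=C, head=-2, tape[-3..2]=000100 (head:  ^)
Step 7: in state C at pos -2, read 0 -> (C,0)->write 0,move R,goto B. Now: state=B, head=-1, tape[-3..2]=000100 (head:   ^)
Step 8: in state B at pos -1, read 0 -> (B,0)->write 1,move R,goto A. Now: state=A, head=0, tape[-3..2]=001100 (head:    ^)
Step 9: in state A at pos 0, read 1 -> (A,1)->write 1,move L,goto B. Now: state=B, head=-1, tape[-3..2]=001100 (head:   ^)
Step 10: in state B at pos -1, read 1 -> (B,1)->write 1,move L,goto H. Now: state=H, head=-2, tape[-3..2]=001100 (head:  ^)
State H reached at step 10; 10 <= 13 -> yes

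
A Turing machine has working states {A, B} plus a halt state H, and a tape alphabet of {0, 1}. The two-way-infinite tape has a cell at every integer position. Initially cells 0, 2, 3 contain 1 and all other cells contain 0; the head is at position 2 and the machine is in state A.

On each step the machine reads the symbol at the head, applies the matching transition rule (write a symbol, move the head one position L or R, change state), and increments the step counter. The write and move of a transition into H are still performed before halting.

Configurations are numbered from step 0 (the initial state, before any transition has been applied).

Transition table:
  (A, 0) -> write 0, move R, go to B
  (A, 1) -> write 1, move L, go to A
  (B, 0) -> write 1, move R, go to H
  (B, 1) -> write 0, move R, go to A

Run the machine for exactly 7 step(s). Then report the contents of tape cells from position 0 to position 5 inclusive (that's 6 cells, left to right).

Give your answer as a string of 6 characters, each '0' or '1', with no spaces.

Step 1: in state A at pos 2, read 1 -> (A,1)->write 1,move L,goto A. Now: state=A, head=1, tape[-1..4]=010110 (head:   ^)
Step 2: in state A at pos 1, read 0 -> (A,0)->write 0,move R,goto B. Now: state=B, head=2, tape[-1..4]=010110 (head:    ^)
Step 3: in state B at pos 2, read 1 -> (B,1)->write 0,move R,goto A. Now: state=A, head=3, tape[-1..4]=010010 (head:     ^)
Step 4: in state A at pos 3, read 1 -> (A,1)->write 1,move L,goto A. Now: state=A, head=2, tape[-1..4]=010010 (head:    ^)
Step 5: in state A at pos 2, read 0 -> (A,0)->write 0,move R,goto B. Now: state=B, head=3, tape[-1..4]=010010 (head:     ^)
Step 6: in state B at pos 3, read 1 -> (B,1)->write 0,move R,goto A. Now: state=A, head=4, tape[-1..5]=0100000 (head:      ^)
Step 7: in state A at pos 4, read 0 -> (A,0)->write 0,move R,goto B. Now: state=B, head=5, tape[-1..6]=01000000 (head:       ^)

Answer: 100000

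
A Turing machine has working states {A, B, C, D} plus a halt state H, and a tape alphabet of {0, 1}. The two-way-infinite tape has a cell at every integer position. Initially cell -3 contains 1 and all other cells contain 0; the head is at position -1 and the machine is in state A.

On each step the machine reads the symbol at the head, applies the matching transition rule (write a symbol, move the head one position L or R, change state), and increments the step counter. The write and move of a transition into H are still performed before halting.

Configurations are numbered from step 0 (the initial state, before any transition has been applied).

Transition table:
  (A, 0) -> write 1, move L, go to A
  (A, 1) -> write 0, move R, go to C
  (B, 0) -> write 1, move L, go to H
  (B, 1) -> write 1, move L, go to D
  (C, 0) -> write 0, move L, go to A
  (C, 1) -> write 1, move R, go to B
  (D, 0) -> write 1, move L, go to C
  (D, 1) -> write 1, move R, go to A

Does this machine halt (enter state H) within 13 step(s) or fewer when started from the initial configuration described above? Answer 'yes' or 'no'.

Step 1: in state A at pos -1, read 0 -> (A,0)->write 1,move L,goto A. Now: state=A, head=-2, tape[-4..0]=01010 (head:   ^)
Step 2: in state A at pos -2, read 0 -> (A,0)->write 1,move L,goto A. Now: state=A, head=-3, tape[-4..0]=01110 (head:  ^)
Step 3: in state A at pos -3, read 1 -> (A,1)->write 0,move R,goto C. Now: state=C, head=-2, tape[-4..0]=00110 (head:   ^)
Step 4: in state C at pos -2, read 1 -> (C,1)->write 1,move R,goto B. Now: state=B, head=-1, tape[-4..0]=00110 (head:    ^)
Step 5: in state B at pos -1, read 1 -> (B,1)->write 1,move L,goto D. Now: state=D, head=-2, tape[-4..0]=00110 (head:   ^)
Step 6: in state D at pos -2, read 1 -> (D,1)->write 1,move R,goto A. Now: state=A, head=-1, tape[-4..0]=00110 (head:    ^)
Step 7: in state A at pos -1, read 1 -> (A,1)->write 0,move R,goto C. Now: state=C, head=0, tape[-4..1]=001000 (head:     ^)
Step 8: in state C at pos 0, read 0 -> (C,0)->write 0,move L,goto A. Now: state=A, head=-1, tape[-4..1]=001000 (head:    ^)
Step 9: in state A at pos -1, read 0 -> (A,0)->write 1,move L,goto A. Now: state=A, head=-2, tape[-4..1]=001100 (head:   ^)
Step 10: in state A at pos -2, read 1 -> (A,1)->write 0,move R,goto C. Now: state=C, head=-1, tape[-4..1]=000100 (head:    ^)
Step 11: in state C at pos -1, read 1 -> (C,1)->write 1,move R,goto B. Now: state=B, head=0, tape[-4..1]=000100 (head:     ^)
Step 12: in state B at pos 0, read 0 -> (B,0)->write 1,move L,goto H. Now: state=H, head=-1, tape[-4..1]=000110 (head:    ^)
State H reached at step 12; 12 <= 13 -> yes

Answer: yes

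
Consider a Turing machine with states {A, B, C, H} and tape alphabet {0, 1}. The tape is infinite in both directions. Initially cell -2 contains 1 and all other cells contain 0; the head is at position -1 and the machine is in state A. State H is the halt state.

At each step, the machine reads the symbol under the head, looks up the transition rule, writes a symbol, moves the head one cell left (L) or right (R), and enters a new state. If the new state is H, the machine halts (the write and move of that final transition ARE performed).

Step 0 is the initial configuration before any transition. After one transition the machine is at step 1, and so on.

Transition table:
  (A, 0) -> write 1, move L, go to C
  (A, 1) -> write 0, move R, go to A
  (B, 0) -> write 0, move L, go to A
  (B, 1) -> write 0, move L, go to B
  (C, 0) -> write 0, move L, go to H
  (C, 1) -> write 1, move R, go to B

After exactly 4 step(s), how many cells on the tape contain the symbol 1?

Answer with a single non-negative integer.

Answer: 0

Derivation:
Step 1: in state A at pos -1, read 0 -> (A,0)->write 1,move L,goto C. Now: state=C, head=-2, tape[-3..0]=0110 (head:  ^)
Step 2: in state C at pos -2, read 1 -> (C,1)->write 1,move R,goto B. Now: state=B, head=-1, tape[-3..0]=0110 (head:   ^)
Step 3: in state B at pos -1, read 1 -> (B,1)->write 0,move L,goto B. Now: state=B, head=-2, tape[-3..0]=0100 (head:  ^)
Step 4: in state B at pos -2, read 1 -> (B,1)->write 0,move L,goto B. Now: state=B, head=-3, tape[-4..0]=00000 (head:  ^)
No cell contains 1 after step 4 -> 0 cell(s)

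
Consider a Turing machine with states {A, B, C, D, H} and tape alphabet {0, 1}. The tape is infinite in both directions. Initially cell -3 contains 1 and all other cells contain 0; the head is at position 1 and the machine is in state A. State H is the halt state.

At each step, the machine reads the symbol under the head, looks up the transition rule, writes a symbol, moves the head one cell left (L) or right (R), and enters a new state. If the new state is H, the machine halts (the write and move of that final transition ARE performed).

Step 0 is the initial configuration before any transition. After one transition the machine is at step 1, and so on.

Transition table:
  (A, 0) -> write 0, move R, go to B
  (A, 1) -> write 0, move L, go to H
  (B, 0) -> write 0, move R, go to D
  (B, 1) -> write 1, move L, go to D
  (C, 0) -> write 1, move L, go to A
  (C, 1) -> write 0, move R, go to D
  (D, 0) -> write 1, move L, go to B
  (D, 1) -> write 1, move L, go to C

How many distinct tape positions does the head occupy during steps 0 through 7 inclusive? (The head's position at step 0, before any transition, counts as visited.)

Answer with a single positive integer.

Step 1: in state A at pos 1, read 0 -> (A,0)->write 0,move R,goto B. Now: state=B, head=2, tape[-4..3]=01000000 (head:       ^)
Step 2: in state B at pos 2, read 0 -> (B,0)->write 0,move R,goto D. Now: state=D, head=3, tape[-4..4]=010000000 (head:        ^)
Step 3: in state D at pos 3, read 0 -> (D,0)->write 1,move L,goto B. Now: state=B, head=2, tape[-4..4]=010000010 (head:       ^)
Step 4: in state B at pos 2, read 0 -> (B,0)->write 0,move R,goto D. Now: state=D, head=3, tape[-4..4]=010000010 (head:        ^)
Step 5: in state D at pos 3, read 1 -> (D,1)->write 1,move L,goto C. Now: state=C, head=2, tape[-4..4]=010000010 (head:       ^)
Step 6: in state C at pos 2, read 0 -> (C,0)->write 1,move L,goto A. Now: state=A, head=1, tape[-4..4]=010000110 (head:      ^)
Step 7: in state A at pos 1, read 0 -> (A,0)->write 0,move R,goto B. Now: state=B, head=2, tape[-4..4]=010000110 (head:       ^)
Head positions at steps 0..7: starting at 1, distinct positions visited = {1, 2, 3} -> 3 position(s)

Answer: 3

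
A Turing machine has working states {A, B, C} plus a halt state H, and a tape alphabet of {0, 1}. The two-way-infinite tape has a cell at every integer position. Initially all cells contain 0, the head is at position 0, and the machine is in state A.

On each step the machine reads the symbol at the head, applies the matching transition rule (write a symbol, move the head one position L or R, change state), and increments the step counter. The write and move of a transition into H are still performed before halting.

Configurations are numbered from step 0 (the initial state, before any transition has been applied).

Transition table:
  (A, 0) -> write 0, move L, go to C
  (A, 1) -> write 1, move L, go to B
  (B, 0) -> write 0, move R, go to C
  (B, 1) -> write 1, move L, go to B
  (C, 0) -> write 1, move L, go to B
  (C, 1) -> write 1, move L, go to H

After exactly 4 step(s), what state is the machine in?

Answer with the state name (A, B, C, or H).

Answer: H

Derivation:
Step 1: in state A at pos 0, read 0 -> (A,0)->write 0,move L,goto C. Now: state=C, head=-1, tape[-2..1]=0000 (head:  ^)
Step 2: in state C at pos -1, read 0 -> (C,0)->write 1,move L,goto B. Now: state=B, head=-2, tape[-3..1]=00100 (head:  ^)
Step 3: in state B at pos -2, read 0 -> (B,0)->write 0,move R,goto C. Now: state=C, head=-1, tape[-3..1]=00100 (head:   ^)
Step 4: in state C at pos -1, read 1 -> (C,1)->write 1,move L,goto H. Now: state=H, head=-2, tape[-3..1]=00100 (head:  ^)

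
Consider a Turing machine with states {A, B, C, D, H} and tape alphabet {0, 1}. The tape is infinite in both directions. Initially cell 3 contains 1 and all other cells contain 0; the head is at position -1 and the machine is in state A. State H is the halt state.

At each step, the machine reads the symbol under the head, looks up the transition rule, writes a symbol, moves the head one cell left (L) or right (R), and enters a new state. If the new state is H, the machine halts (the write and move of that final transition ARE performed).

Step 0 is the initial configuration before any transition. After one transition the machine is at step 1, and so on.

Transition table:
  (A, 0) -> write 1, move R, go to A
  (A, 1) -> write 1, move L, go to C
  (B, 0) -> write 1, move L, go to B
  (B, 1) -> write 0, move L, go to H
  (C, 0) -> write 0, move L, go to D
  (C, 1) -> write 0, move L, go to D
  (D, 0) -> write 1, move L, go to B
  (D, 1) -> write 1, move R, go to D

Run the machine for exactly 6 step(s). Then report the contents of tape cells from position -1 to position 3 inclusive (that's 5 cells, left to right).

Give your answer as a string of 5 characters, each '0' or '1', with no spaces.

Answer: 11101

Derivation:
Step 1: in state A at pos -1, read 0 -> (A,0)->write 1,move R,goto A. Now: state=A, head=0, tape[-2..4]=0100010 (head:   ^)
Step 2: in state A at pos 0, read 0 -> (A,0)->write 1,move R,goto A. Now: state=A, head=1, tape[-2..4]=0110010 (head:    ^)
Step 3: in state A at pos 1, read 0 -> (A,0)->write 1,move R,goto A. Now: state=A, head=2, tape[-2..4]=0111010 (head:     ^)
Step 4: in state A at pos 2, read 0 -> (A,0)->write 1,move R,goto A. Now: state=A, head=3, tape[-2..4]=0111110 (head:      ^)
Step 5: in state A at pos 3, read 1 -> (A,1)->write 1,move L,goto C. Now: state=C, head=2, tape[-2..4]=0111110 (head:     ^)
Step 6: in state C at pos 2, read 1 -> (C,1)->write 0,move L,goto D. Now: state=D, head=1, tape[-2..4]=0111010 (head:    ^)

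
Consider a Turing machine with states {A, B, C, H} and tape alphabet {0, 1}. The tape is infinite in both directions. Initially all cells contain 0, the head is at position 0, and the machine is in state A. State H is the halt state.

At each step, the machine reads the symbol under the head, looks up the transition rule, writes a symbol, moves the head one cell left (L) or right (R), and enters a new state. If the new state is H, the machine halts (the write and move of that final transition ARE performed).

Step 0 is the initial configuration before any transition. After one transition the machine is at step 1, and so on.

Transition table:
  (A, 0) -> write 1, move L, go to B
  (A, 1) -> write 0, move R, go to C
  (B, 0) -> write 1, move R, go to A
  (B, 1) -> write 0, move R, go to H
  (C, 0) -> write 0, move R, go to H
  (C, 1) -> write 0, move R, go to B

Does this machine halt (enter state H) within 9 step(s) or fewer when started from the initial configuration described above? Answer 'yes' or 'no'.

Answer: yes

Derivation:
Step 1: in state A at pos 0, read 0 -> (A,0)->write 1,move L,goto B. Now: state=B, head=-1, tape[-2..1]=0010 (head:  ^)
Step 2: in state B at pos -1, read 0 -> (B,0)->write 1,move R,goto A. Now: state=A, head=0, tape[-2..1]=0110 (head:   ^)
Step 3: in state A at pos 0, read 1 -> (A,1)->write 0,move R,goto C. Now: state=C, head=1, tape[-2..2]=01000 (head:    ^)
Step 4: in state C at pos 1, read 0 -> (C,0)->write 0,move R,goto H. Now: state=H, head=2, tape[-2..3]=010000 (head:     ^)
State H reached at step 4; 4 <= 9 -> yes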